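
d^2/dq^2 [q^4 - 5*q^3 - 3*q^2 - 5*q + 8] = 12*q^2 - 30*q - 6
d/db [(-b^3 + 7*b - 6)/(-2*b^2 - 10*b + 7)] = (2*b^4 + 20*b^3 - 7*b^2 - 24*b - 11)/(4*b^4 + 40*b^3 + 72*b^2 - 140*b + 49)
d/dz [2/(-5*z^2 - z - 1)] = 2*(10*z + 1)/(5*z^2 + z + 1)^2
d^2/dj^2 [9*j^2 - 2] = 18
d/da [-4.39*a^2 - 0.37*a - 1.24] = -8.78*a - 0.37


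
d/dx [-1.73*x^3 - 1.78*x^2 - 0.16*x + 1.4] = -5.19*x^2 - 3.56*x - 0.16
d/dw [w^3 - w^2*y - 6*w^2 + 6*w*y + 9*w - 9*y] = 3*w^2 - 2*w*y - 12*w + 6*y + 9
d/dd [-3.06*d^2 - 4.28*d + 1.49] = -6.12*d - 4.28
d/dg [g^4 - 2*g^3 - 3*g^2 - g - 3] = 4*g^3 - 6*g^2 - 6*g - 1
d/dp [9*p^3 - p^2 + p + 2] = 27*p^2 - 2*p + 1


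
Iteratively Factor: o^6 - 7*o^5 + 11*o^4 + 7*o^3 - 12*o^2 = (o - 1)*(o^5 - 6*o^4 + 5*o^3 + 12*o^2) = o*(o - 1)*(o^4 - 6*o^3 + 5*o^2 + 12*o) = o^2*(o - 1)*(o^3 - 6*o^2 + 5*o + 12) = o^2*(o - 1)*(o + 1)*(o^2 - 7*o + 12) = o^2*(o - 3)*(o - 1)*(o + 1)*(o - 4)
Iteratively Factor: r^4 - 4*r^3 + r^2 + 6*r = (r - 3)*(r^3 - r^2 - 2*r) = (r - 3)*(r + 1)*(r^2 - 2*r) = (r - 3)*(r - 2)*(r + 1)*(r)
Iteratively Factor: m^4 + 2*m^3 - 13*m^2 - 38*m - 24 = (m + 3)*(m^3 - m^2 - 10*m - 8) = (m - 4)*(m + 3)*(m^2 + 3*m + 2) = (m - 4)*(m + 1)*(m + 3)*(m + 2)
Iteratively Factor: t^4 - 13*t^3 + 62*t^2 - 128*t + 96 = (t - 4)*(t^3 - 9*t^2 + 26*t - 24) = (t - 4)*(t - 3)*(t^2 - 6*t + 8) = (t - 4)*(t - 3)*(t - 2)*(t - 4)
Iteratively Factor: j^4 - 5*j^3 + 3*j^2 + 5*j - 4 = (j - 4)*(j^3 - j^2 - j + 1) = (j - 4)*(j + 1)*(j^2 - 2*j + 1) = (j - 4)*(j - 1)*(j + 1)*(j - 1)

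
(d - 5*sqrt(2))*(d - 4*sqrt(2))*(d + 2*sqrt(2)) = d^3 - 7*sqrt(2)*d^2 + 4*d + 80*sqrt(2)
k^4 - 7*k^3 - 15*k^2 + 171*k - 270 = (k - 6)*(k - 3)^2*(k + 5)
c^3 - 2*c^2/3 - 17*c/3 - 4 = (c - 3)*(c + 1)*(c + 4/3)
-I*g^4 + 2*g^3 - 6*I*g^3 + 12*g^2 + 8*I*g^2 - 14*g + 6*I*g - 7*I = (g + 7)*(g + I)^2*(-I*g + I)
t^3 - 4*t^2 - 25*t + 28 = (t - 7)*(t - 1)*(t + 4)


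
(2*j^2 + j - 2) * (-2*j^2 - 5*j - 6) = -4*j^4 - 12*j^3 - 13*j^2 + 4*j + 12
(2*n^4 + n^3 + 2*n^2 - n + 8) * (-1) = -2*n^4 - n^3 - 2*n^2 + n - 8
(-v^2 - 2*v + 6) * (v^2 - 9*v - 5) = -v^4 + 7*v^3 + 29*v^2 - 44*v - 30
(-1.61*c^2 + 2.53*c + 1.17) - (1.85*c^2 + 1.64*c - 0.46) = -3.46*c^2 + 0.89*c + 1.63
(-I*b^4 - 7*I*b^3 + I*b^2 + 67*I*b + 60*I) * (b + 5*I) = -I*b^5 + 5*b^4 - 7*I*b^4 + 35*b^3 + I*b^3 - 5*b^2 + 67*I*b^2 - 335*b + 60*I*b - 300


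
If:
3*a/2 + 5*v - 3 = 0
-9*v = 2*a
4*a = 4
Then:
No Solution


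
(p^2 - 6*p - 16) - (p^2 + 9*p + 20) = -15*p - 36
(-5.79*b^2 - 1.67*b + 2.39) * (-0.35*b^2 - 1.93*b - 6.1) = 2.0265*b^4 + 11.7592*b^3 + 37.7056*b^2 + 5.5743*b - 14.579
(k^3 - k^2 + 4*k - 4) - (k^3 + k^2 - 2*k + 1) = -2*k^2 + 6*k - 5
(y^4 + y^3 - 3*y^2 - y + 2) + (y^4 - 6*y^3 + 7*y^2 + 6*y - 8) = 2*y^4 - 5*y^3 + 4*y^2 + 5*y - 6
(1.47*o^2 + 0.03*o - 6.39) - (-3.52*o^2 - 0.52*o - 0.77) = 4.99*o^2 + 0.55*o - 5.62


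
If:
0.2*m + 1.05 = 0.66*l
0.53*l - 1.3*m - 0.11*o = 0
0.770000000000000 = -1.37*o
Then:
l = 1.83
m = 0.79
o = -0.56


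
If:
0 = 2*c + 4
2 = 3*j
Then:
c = -2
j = 2/3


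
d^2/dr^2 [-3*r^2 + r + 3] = -6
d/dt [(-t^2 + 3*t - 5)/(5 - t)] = (t^2 - 10*t + 10)/(t^2 - 10*t + 25)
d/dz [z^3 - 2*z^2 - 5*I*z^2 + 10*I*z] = 3*z^2 - 4*z - 10*I*z + 10*I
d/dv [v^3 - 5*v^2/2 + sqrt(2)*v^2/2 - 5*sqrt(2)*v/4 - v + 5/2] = 3*v^2 - 5*v + sqrt(2)*v - 5*sqrt(2)/4 - 1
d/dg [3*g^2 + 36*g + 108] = 6*g + 36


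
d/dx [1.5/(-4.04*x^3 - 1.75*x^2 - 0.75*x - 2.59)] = (18.18*x^2 + 5.25*x + 1.125)/(4.04*x^3 + 1.75*x^2 + 0.75*x + 2.59)^2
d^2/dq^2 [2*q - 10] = 0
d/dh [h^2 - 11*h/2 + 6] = 2*h - 11/2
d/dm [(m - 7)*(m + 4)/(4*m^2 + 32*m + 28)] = (11*m^2 + 70*m + 203)/(4*(m^4 + 16*m^3 + 78*m^2 + 112*m + 49))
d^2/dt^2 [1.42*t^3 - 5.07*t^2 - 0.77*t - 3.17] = 8.52*t - 10.14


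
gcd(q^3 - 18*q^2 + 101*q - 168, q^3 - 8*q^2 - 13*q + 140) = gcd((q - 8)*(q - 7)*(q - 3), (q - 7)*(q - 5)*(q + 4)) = q - 7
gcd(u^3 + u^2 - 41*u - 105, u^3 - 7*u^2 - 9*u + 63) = u^2 - 4*u - 21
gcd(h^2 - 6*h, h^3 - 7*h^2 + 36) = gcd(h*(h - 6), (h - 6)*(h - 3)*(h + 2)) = h - 6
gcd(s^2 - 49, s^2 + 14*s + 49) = s + 7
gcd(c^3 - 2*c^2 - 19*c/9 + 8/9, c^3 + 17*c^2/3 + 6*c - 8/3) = c - 1/3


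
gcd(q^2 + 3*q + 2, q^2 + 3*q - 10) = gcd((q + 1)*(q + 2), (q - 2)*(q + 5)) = 1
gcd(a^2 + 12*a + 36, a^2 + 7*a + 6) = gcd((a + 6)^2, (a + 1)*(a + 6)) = a + 6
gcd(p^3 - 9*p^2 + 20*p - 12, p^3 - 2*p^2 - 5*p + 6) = p - 1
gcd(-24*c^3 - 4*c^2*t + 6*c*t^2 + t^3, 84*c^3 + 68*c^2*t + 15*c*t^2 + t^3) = 12*c^2 + 8*c*t + t^2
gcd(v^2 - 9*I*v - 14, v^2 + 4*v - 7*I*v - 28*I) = v - 7*I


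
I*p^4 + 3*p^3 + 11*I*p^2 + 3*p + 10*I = (p - 5*I)*(p + I)*(p + 2*I)*(I*p + 1)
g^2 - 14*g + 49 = (g - 7)^2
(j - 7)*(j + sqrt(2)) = j^2 - 7*j + sqrt(2)*j - 7*sqrt(2)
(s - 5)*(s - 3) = s^2 - 8*s + 15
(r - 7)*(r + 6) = r^2 - r - 42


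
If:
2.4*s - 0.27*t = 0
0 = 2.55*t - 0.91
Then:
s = 0.04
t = 0.36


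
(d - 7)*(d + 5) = d^2 - 2*d - 35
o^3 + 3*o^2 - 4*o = o*(o - 1)*(o + 4)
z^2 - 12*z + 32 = (z - 8)*(z - 4)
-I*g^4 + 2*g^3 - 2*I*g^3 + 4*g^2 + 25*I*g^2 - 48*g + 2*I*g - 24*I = (g - 4)*(g + 6)*(g + I)*(-I*g + 1)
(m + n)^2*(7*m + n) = 7*m^3 + 15*m^2*n + 9*m*n^2 + n^3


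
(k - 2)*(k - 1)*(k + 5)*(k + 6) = k^4 + 8*k^3 - k^2 - 68*k + 60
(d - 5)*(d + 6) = d^2 + d - 30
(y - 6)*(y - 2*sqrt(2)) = y^2 - 6*y - 2*sqrt(2)*y + 12*sqrt(2)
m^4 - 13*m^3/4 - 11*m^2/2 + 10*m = m*(m - 4)*(m - 5/4)*(m + 2)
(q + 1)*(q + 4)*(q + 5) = q^3 + 10*q^2 + 29*q + 20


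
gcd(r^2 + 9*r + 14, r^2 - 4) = r + 2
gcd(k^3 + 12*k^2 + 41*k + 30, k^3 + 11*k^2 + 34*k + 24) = k^2 + 7*k + 6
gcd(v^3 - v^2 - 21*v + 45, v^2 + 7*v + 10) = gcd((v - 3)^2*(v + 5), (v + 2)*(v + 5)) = v + 5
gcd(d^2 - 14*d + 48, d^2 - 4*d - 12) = d - 6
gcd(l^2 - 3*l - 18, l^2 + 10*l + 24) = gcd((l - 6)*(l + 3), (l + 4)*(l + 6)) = 1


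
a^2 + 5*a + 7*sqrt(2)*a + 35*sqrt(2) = (a + 5)*(a + 7*sqrt(2))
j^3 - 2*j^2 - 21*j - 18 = (j - 6)*(j + 1)*(j + 3)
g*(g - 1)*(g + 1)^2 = g^4 + g^3 - g^2 - g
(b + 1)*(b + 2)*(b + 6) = b^3 + 9*b^2 + 20*b + 12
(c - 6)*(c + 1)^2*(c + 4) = c^4 - 27*c^2 - 50*c - 24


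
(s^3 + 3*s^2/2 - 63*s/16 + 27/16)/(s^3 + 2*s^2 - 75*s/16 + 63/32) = 2*(s + 3)/(2*s + 7)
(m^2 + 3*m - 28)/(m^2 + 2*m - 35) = (m - 4)/(m - 5)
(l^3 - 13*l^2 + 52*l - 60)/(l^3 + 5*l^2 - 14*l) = (l^2 - 11*l + 30)/(l*(l + 7))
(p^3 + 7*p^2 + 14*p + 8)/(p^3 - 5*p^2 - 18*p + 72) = (p^2 + 3*p + 2)/(p^2 - 9*p + 18)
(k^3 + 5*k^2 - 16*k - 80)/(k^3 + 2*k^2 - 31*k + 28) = (k^2 + 9*k + 20)/(k^2 + 6*k - 7)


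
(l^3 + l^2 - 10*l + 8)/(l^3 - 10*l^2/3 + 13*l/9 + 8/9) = 9*(l^2 + 2*l - 8)/(9*l^2 - 21*l - 8)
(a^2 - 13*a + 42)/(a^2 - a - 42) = (a - 6)/(a + 6)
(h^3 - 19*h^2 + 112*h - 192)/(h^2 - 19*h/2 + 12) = 2*(h^2 - 11*h + 24)/(2*h - 3)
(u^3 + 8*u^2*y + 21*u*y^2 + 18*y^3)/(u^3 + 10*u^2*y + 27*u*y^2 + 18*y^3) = (u^2 + 5*u*y + 6*y^2)/(u^2 + 7*u*y + 6*y^2)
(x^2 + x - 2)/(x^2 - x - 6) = (x - 1)/(x - 3)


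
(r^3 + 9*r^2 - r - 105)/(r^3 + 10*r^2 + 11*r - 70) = (r - 3)/(r - 2)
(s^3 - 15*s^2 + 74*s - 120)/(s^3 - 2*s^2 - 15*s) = (s^2 - 10*s + 24)/(s*(s + 3))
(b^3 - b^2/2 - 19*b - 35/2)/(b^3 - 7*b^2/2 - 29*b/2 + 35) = (b + 1)/(b - 2)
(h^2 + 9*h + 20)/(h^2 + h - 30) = (h^2 + 9*h + 20)/(h^2 + h - 30)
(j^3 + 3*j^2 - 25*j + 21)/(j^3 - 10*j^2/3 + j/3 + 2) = 3*(j + 7)/(3*j + 2)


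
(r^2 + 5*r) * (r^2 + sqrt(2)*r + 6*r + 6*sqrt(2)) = r^4 + sqrt(2)*r^3 + 11*r^3 + 11*sqrt(2)*r^2 + 30*r^2 + 30*sqrt(2)*r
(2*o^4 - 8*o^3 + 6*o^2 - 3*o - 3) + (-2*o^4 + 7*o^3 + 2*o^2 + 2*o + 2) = -o^3 + 8*o^2 - o - 1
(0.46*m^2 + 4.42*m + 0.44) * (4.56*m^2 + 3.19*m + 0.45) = 2.0976*m^4 + 21.6226*m^3 + 16.3132*m^2 + 3.3926*m + 0.198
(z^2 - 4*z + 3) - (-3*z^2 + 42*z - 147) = 4*z^2 - 46*z + 150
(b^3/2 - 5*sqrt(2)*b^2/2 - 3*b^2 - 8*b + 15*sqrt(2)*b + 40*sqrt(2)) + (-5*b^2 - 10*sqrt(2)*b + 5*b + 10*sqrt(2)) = b^3/2 - 8*b^2 - 5*sqrt(2)*b^2/2 - 3*b + 5*sqrt(2)*b + 50*sqrt(2)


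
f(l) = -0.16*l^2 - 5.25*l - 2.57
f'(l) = -0.32*l - 5.25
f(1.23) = -9.27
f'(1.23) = -5.64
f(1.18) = -8.99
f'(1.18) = -5.63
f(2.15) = -14.60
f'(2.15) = -5.94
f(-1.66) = 5.70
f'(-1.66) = -4.72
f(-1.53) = 5.09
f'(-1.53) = -4.76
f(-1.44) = 4.66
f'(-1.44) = -4.79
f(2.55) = -17.00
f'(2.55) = -6.07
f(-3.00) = 11.74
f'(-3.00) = -4.29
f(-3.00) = 11.74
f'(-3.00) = -4.29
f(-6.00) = 23.17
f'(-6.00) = -3.33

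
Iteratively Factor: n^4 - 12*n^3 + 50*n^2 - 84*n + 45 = (n - 5)*(n^3 - 7*n^2 + 15*n - 9) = (n - 5)*(n - 3)*(n^2 - 4*n + 3) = (n - 5)*(n - 3)^2*(n - 1)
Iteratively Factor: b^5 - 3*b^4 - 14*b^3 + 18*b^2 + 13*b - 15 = (b + 1)*(b^4 - 4*b^3 - 10*b^2 + 28*b - 15) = (b - 1)*(b + 1)*(b^3 - 3*b^2 - 13*b + 15) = (b - 5)*(b - 1)*(b + 1)*(b^2 + 2*b - 3) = (b - 5)*(b - 1)*(b + 1)*(b + 3)*(b - 1)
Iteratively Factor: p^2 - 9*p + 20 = (p - 5)*(p - 4)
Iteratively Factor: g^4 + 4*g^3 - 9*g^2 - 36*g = (g + 3)*(g^3 + g^2 - 12*g) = g*(g + 3)*(g^2 + g - 12) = g*(g + 3)*(g + 4)*(g - 3)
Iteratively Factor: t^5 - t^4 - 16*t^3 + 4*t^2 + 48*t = (t + 3)*(t^4 - 4*t^3 - 4*t^2 + 16*t) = t*(t + 3)*(t^3 - 4*t^2 - 4*t + 16) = t*(t - 2)*(t + 3)*(t^2 - 2*t - 8) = t*(t - 4)*(t - 2)*(t + 3)*(t + 2)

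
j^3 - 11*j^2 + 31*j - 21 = (j - 7)*(j - 3)*(j - 1)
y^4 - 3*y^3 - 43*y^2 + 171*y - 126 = (y - 6)*(y - 3)*(y - 1)*(y + 7)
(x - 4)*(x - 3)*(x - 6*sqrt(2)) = x^3 - 6*sqrt(2)*x^2 - 7*x^2 + 12*x + 42*sqrt(2)*x - 72*sqrt(2)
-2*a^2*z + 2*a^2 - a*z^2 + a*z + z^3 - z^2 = (-2*a + z)*(a + z)*(z - 1)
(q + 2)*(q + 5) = q^2 + 7*q + 10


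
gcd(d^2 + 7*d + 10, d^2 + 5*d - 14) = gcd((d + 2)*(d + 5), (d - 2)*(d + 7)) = 1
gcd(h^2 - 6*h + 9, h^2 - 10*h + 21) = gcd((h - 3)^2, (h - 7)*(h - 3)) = h - 3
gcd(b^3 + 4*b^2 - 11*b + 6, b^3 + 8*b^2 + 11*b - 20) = b - 1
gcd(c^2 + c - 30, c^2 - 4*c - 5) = c - 5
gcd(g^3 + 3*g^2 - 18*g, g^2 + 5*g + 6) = 1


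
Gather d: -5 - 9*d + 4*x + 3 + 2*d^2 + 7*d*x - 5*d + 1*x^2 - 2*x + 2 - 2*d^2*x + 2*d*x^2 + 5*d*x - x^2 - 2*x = d^2*(2 - 2*x) + d*(2*x^2 + 12*x - 14)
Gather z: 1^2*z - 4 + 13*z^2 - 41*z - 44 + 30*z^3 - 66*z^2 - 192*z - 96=30*z^3 - 53*z^2 - 232*z - 144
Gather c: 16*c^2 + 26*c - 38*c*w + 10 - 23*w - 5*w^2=16*c^2 + c*(26 - 38*w) - 5*w^2 - 23*w + 10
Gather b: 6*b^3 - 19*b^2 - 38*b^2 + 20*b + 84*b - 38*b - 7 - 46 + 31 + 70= 6*b^3 - 57*b^2 + 66*b + 48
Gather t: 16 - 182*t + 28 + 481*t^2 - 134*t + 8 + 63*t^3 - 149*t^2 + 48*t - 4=63*t^3 + 332*t^2 - 268*t + 48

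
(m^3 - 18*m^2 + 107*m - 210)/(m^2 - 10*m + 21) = (m^2 - 11*m + 30)/(m - 3)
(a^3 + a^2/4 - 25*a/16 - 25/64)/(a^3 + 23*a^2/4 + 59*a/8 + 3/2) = (16*a^2 - 25)/(8*(2*a^2 + 11*a + 12))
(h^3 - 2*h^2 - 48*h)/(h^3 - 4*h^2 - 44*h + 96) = h/(h - 2)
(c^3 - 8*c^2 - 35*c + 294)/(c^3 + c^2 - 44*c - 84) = (c - 7)/(c + 2)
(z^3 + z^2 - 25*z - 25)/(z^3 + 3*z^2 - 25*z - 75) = (z + 1)/(z + 3)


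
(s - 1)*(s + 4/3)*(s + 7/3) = s^3 + 8*s^2/3 - 5*s/9 - 28/9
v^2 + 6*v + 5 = (v + 1)*(v + 5)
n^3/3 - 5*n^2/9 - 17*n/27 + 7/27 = (n/3 + 1/3)*(n - 7/3)*(n - 1/3)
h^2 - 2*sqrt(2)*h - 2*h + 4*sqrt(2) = (h - 2)*(h - 2*sqrt(2))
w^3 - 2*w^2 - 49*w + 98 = (w - 7)*(w - 2)*(w + 7)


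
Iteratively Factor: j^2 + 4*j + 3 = (j + 1)*(j + 3)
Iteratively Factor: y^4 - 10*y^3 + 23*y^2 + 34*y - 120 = (y - 4)*(y^3 - 6*y^2 - y + 30) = (y - 4)*(y + 2)*(y^2 - 8*y + 15) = (y - 5)*(y - 4)*(y + 2)*(y - 3)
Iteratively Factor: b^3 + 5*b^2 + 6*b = (b + 2)*(b^2 + 3*b) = (b + 2)*(b + 3)*(b)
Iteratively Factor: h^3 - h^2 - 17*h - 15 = (h + 3)*(h^2 - 4*h - 5) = (h - 5)*(h + 3)*(h + 1)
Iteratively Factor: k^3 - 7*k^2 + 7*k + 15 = (k + 1)*(k^2 - 8*k + 15) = (k - 5)*(k + 1)*(k - 3)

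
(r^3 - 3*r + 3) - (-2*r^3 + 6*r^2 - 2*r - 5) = 3*r^3 - 6*r^2 - r + 8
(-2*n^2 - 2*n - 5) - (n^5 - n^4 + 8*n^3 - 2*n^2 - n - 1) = -n^5 + n^4 - 8*n^3 - n - 4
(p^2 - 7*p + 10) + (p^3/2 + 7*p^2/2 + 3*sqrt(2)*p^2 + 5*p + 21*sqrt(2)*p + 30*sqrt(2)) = p^3/2 + 3*sqrt(2)*p^2 + 9*p^2/2 - 2*p + 21*sqrt(2)*p + 10 + 30*sqrt(2)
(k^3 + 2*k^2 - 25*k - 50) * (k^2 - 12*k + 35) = k^5 - 10*k^4 - 14*k^3 + 320*k^2 - 275*k - 1750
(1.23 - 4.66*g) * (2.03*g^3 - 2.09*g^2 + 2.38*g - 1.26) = -9.4598*g^4 + 12.2363*g^3 - 13.6615*g^2 + 8.799*g - 1.5498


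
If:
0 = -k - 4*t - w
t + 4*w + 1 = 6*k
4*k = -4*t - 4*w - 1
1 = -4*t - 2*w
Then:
No Solution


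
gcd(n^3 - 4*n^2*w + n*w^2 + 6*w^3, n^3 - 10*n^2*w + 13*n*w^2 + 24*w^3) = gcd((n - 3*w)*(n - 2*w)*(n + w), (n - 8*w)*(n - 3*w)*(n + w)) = -n^2 + 2*n*w + 3*w^2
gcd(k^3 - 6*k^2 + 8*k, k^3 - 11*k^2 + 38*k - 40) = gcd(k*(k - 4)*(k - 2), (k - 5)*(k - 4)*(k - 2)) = k^2 - 6*k + 8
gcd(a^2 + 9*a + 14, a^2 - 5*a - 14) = a + 2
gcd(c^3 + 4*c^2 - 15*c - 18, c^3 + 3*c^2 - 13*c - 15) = c^2 - 2*c - 3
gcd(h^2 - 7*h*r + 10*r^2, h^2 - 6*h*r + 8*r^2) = -h + 2*r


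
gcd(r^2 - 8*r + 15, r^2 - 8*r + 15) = r^2 - 8*r + 15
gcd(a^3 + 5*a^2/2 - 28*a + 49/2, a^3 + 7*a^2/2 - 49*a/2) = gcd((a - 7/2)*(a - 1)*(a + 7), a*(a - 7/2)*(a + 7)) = a^2 + 7*a/2 - 49/2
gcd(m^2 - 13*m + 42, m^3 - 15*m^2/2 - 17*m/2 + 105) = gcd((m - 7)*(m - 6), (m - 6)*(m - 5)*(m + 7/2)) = m - 6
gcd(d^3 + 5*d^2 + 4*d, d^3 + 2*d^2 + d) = d^2 + d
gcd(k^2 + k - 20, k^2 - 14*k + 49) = 1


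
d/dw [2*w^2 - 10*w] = 4*w - 10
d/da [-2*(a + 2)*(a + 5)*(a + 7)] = -6*a^2 - 56*a - 118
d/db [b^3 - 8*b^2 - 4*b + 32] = 3*b^2 - 16*b - 4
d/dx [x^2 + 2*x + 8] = 2*x + 2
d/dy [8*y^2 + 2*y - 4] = 16*y + 2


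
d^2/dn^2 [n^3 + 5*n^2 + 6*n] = 6*n + 10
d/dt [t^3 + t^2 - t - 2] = 3*t^2 + 2*t - 1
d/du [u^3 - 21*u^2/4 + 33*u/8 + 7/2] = 3*u^2 - 21*u/2 + 33/8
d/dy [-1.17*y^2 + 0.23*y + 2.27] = 0.23 - 2.34*y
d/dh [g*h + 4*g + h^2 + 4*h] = g + 2*h + 4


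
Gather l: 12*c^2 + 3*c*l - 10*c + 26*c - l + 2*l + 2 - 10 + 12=12*c^2 + 16*c + l*(3*c + 1) + 4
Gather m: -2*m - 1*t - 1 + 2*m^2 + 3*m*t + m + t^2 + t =2*m^2 + m*(3*t - 1) + t^2 - 1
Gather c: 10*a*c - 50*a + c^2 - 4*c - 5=-50*a + c^2 + c*(10*a - 4) - 5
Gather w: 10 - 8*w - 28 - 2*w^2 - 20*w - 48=-2*w^2 - 28*w - 66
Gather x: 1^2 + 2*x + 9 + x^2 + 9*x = x^2 + 11*x + 10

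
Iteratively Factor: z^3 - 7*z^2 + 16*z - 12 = (z - 2)*(z^2 - 5*z + 6) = (z - 3)*(z - 2)*(z - 2)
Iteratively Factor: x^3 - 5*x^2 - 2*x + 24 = (x - 4)*(x^2 - x - 6) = (x - 4)*(x - 3)*(x + 2)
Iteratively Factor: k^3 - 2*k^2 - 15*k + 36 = (k - 3)*(k^2 + k - 12) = (k - 3)^2*(k + 4)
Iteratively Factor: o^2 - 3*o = (o - 3)*(o)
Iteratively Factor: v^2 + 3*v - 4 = (v - 1)*(v + 4)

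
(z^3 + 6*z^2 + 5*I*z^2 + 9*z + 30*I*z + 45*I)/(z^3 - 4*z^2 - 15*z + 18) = (z^2 + z*(3 + 5*I) + 15*I)/(z^2 - 7*z + 6)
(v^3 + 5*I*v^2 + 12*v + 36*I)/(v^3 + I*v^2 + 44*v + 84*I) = (v - 3*I)/(v - 7*I)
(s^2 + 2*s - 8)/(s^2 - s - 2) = (s + 4)/(s + 1)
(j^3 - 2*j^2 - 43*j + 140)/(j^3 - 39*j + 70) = (j - 4)/(j - 2)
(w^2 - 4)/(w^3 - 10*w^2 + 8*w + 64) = (w - 2)/(w^2 - 12*w + 32)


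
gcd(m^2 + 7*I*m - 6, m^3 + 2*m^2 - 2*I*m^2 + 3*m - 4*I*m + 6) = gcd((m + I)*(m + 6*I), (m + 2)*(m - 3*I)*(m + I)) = m + I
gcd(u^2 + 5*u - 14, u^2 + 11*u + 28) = u + 7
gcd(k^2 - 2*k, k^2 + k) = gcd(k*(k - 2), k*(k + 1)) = k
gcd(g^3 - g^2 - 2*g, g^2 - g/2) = g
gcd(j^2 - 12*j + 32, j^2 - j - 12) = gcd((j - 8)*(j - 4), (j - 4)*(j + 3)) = j - 4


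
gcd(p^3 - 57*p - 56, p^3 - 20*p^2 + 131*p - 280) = p - 8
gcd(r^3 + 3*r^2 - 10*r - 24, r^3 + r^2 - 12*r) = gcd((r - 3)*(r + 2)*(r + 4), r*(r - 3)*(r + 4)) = r^2 + r - 12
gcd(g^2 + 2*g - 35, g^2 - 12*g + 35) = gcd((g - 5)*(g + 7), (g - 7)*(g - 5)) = g - 5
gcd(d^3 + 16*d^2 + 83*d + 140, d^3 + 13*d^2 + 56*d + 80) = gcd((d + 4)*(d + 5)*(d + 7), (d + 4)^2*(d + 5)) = d^2 + 9*d + 20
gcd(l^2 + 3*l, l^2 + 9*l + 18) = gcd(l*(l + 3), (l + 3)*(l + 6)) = l + 3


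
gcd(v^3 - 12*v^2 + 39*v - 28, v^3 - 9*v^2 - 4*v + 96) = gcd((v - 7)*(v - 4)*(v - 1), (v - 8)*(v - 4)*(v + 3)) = v - 4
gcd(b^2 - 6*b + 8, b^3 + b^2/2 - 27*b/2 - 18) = b - 4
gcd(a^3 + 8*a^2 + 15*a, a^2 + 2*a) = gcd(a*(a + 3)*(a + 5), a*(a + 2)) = a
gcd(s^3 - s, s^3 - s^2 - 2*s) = s^2 + s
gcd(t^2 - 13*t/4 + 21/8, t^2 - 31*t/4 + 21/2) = t - 7/4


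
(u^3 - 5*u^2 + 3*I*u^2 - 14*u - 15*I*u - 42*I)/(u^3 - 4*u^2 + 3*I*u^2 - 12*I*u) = (u^2 - 5*u - 14)/(u*(u - 4))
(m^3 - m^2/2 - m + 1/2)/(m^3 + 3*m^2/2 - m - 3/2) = (2*m - 1)/(2*m + 3)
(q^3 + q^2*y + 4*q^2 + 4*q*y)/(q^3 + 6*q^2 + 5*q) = (q^2 + q*y + 4*q + 4*y)/(q^2 + 6*q + 5)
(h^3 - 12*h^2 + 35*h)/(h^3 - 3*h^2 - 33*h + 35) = h*(h - 5)/(h^2 + 4*h - 5)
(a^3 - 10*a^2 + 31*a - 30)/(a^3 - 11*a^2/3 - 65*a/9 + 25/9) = 9*(a^2 - 5*a + 6)/(9*a^2 + 12*a - 5)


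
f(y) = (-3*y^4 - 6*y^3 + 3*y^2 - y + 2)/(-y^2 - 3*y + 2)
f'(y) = (2*y + 3)*(-3*y^4 - 6*y^3 + 3*y^2 - y + 2)/(-y^2 - 3*y + 2)^2 + (-12*y^3 - 18*y^2 + 6*y - 1)/(-y^2 - 3*y + 2)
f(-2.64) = -3.31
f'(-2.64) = 29.17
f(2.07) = 11.24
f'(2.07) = 10.81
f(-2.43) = 1.07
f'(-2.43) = 14.27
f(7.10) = 138.07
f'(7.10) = 39.96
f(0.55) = 22.84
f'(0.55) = 1862.90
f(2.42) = 15.36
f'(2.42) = 12.73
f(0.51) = 6.06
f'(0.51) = 95.94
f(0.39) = 2.42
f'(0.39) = 10.39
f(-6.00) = 154.75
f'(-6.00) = -32.14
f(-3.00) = -24.50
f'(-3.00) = 108.25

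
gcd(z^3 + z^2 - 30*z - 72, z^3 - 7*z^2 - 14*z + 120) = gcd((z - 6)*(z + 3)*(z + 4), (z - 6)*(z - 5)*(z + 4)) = z^2 - 2*z - 24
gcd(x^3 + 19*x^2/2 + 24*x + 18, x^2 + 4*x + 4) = x + 2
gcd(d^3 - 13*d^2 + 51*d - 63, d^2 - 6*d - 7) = d - 7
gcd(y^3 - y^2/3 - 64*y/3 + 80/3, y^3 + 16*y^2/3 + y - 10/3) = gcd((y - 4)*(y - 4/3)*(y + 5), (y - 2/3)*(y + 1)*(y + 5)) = y + 5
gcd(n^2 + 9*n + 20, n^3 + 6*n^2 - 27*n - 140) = n + 4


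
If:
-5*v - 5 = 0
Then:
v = -1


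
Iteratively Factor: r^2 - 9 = (r + 3)*(r - 3)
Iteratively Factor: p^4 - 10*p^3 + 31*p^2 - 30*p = (p)*(p^3 - 10*p^2 + 31*p - 30) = p*(p - 5)*(p^2 - 5*p + 6) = p*(p - 5)*(p - 2)*(p - 3)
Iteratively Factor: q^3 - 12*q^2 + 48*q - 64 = (q - 4)*(q^2 - 8*q + 16) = (q - 4)^2*(q - 4)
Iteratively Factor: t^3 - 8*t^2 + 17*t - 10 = (t - 1)*(t^2 - 7*t + 10) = (t - 5)*(t - 1)*(t - 2)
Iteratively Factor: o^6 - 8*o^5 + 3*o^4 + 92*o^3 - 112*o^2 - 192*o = (o)*(o^5 - 8*o^4 + 3*o^3 + 92*o^2 - 112*o - 192) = o*(o - 4)*(o^4 - 4*o^3 - 13*o^2 + 40*o + 48) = o*(o - 4)*(o + 1)*(o^3 - 5*o^2 - 8*o + 48) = o*(o - 4)*(o + 1)*(o + 3)*(o^2 - 8*o + 16) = o*(o - 4)^2*(o + 1)*(o + 3)*(o - 4)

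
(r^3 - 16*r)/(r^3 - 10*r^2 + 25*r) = (r^2 - 16)/(r^2 - 10*r + 25)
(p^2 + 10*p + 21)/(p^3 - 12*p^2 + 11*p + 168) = (p + 7)/(p^2 - 15*p + 56)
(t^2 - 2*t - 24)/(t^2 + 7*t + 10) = (t^2 - 2*t - 24)/(t^2 + 7*t + 10)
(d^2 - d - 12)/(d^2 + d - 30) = (d^2 - d - 12)/(d^2 + d - 30)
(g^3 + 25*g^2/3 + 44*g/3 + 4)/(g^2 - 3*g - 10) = (g^2 + 19*g/3 + 2)/(g - 5)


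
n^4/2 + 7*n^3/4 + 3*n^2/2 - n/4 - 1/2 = (n/2 + 1/2)*(n - 1/2)*(n + 1)*(n + 2)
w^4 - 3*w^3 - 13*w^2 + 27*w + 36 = (w - 4)*(w - 3)*(w + 1)*(w + 3)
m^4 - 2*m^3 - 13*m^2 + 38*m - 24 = (m - 3)*(m - 2)*(m - 1)*(m + 4)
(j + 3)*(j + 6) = j^2 + 9*j + 18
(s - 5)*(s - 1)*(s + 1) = s^3 - 5*s^2 - s + 5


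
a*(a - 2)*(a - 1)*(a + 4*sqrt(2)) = a^4 - 3*a^3 + 4*sqrt(2)*a^3 - 12*sqrt(2)*a^2 + 2*a^2 + 8*sqrt(2)*a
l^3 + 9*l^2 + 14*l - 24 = (l - 1)*(l + 4)*(l + 6)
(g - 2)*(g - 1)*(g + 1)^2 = g^4 - g^3 - 3*g^2 + g + 2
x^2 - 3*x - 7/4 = (x - 7/2)*(x + 1/2)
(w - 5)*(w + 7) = w^2 + 2*w - 35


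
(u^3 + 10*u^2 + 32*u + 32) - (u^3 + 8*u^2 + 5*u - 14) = 2*u^2 + 27*u + 46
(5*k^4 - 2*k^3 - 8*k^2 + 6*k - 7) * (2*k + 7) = 10*k^5 + 31*k^4 - 30*k^3 - 44*k^2 + 28*k - 49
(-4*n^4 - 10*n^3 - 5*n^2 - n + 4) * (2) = -8*n^4 - 20*n^3 - 10*n^2 - 2*n + 8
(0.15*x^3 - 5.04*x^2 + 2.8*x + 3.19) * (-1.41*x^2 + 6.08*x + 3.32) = -0.2115*x^5 + 8.0184*x^4 - 34.0932*x^3 - 4.2067*x^2 + 28.6912*x + 10.5908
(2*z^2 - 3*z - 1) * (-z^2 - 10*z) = -2*z^4 - 17*z^3 + 31*z^2 + 10*z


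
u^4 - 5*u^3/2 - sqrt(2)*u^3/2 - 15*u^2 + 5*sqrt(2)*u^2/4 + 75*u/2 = u*(u - 5/2)*(u - 3*sqrt(2))*(u + 5*sqrt(2)/2)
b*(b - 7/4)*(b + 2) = b^3 + b^2/4 - 7*b/2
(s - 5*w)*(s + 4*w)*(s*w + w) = s^3*w - s^2*w^2 + s^2*w - 20*s*w^3 - s*w^2 - 20*w^3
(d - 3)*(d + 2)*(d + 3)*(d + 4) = d^4 + 6*d^3 - d^2 - 54*d - 72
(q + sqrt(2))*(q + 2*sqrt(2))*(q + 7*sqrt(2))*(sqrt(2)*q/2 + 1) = sqrt(2)*q^4/2 + 11*q^3 + 33*sqrt(2)*q^2 + 74*q + 28*sqrt(2)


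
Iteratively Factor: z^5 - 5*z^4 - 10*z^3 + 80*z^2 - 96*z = (z - 2)*(z^4 - 3*z^3 - 16*z^2 + 48*z) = (z - 4)*(z - 2)*(z^3 + z^2 - 12*z) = (z - 4)*(z - 3)*(z - 2)*(z^2 + 4*z) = (z - 4)*(z - 3)*(z - 2)*(z + 4)*(z)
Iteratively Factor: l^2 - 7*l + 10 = (l - 2)*(l - 5)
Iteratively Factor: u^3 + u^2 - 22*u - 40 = (u + 4)*(u^2 - 3*u - 10) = (u + 2)*(u + 4)*(u - 5)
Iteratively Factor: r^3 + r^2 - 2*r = (r + 2)*(r^2 - r) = r*(r + 2)*(r - 1)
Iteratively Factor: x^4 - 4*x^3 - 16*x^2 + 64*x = (x - 4)*(x^3 - 16*x) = x*(x - 4)*(x^2 - 16) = x*(x - 4)*(x + 4)*(x - 4)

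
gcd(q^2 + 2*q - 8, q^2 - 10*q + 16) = q - 2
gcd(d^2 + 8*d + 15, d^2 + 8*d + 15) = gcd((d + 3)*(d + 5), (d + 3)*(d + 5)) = d^2 + 8*d + 15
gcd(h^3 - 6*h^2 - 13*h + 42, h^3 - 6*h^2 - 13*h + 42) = h^3 - 6*h^2 - 13*h + 42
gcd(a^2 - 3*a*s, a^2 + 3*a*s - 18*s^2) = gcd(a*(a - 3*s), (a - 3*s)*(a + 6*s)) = -a + 3*s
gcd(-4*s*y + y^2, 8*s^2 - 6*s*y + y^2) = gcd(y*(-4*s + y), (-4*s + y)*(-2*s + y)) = -4*s + y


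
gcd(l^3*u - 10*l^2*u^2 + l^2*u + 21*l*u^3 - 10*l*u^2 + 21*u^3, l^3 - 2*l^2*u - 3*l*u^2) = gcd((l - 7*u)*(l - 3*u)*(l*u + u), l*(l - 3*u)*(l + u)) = -l + 3*u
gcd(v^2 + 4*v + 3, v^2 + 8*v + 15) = v + 3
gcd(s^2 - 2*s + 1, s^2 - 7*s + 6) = s - 1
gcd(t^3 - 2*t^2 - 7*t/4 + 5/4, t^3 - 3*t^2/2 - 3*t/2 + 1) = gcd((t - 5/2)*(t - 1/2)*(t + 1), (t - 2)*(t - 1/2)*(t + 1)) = t^2 + t/2 - 1/2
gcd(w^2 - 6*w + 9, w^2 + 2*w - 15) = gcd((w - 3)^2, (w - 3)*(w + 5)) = w - 3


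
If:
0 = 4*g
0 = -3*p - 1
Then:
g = 0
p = -1/3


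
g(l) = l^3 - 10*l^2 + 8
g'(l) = 3*l^2 - 20*l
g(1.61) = -13.75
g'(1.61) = -24.42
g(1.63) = -14.24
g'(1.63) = -24.63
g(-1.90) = -34.96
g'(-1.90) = 48.83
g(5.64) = -130.69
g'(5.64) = -17.37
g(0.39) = 6.54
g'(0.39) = -7.34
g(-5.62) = -485.35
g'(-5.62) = 207.15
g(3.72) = -78.91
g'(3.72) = -32.88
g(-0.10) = 7.90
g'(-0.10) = 2.03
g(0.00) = 8.00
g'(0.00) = 0.00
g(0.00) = 8.00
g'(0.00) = 0.00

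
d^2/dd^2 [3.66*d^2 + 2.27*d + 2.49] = 7.32000000000000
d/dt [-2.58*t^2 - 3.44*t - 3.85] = -5.16*t - 3.44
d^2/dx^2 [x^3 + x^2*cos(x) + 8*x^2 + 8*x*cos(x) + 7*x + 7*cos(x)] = -x^2*cos(x) - 4*x*sin(x) - 8*x*cos(x) + 6*x - 16*sin(x) - 5*cos(x) + 16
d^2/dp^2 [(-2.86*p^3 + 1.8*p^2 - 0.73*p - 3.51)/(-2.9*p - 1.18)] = (48.1052*p^3 + 58.72152*p^2 + 23.893584*p + 49.02944)/(24.389*p^3 + 29.7714*p^2 + 12.11388*p + 1.643032)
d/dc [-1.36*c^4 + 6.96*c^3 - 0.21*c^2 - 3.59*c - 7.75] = -5.44*c^3 + 20.88*c^2 - 0.42*c - 3.59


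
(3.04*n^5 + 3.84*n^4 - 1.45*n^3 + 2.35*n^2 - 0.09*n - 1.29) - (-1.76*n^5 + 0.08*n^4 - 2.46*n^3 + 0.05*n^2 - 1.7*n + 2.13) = 4.8*n^5 + 3.76*n^4 + 1.01*n^3 + 2.3*n^2 + 1.61*n - 3.42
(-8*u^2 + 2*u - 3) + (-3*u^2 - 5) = -11*u^2 + 2*u - 8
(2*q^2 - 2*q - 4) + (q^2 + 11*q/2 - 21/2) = 3*q^2 + 7*q/2 - 29/2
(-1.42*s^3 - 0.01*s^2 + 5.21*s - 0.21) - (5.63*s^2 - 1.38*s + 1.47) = -1.42*s^3 - 5.64*s^2 + 6.59*s - 1.68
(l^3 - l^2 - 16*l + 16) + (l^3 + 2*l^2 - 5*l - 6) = 2*l^3 + l^2 - 21*l + 10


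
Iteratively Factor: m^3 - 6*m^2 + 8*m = (m - 2)*(m^2 - 4*m) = (m - 4)*(m - 2)*(m)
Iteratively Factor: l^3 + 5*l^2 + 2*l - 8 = (l + 2)*(l^2 + 3*l - 4) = (l + 2)*(l + 4)*(l - 1)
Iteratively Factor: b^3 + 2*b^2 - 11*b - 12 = (b - 3)*(b^2 + 5*b + 4) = (b - 3)*(b + 1)*(b + 4)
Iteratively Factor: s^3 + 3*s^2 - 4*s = (s + 4)*(s^2 - s) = s*(s + 4)*(s - 1)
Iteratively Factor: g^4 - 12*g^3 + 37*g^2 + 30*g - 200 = (g + 2)*(g^3 - 14*g^2 + 65*g - 100) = (g - 5)*(g + 2)*(g^2 - 9*g + 20) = (g - 5)*(g - 4)*(g + 2)*(g - 5)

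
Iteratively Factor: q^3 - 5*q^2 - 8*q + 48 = (q - 4)*(q^2 - q - 12) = (q - 4)^2*(q + 3)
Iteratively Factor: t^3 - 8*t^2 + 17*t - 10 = (t - 1)*(t^2 - 7*t + 10) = (t - 5)*(t - 1)*(t - 2)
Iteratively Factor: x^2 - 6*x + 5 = (x - 5)*(x - 1)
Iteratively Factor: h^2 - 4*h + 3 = (h - 3)*(h - 1)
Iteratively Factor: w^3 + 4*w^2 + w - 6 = (w + 2)*(w^2 + 2*w - 3) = (w + 2)*(w + 3)*(w - 1)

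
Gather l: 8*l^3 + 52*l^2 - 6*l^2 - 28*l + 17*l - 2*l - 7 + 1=8*l^3 + 46*l^2 - 13*l - 6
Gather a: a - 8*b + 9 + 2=a - 8*b + 11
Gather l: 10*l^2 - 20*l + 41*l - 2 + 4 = 10*l^2 + 21*l + 2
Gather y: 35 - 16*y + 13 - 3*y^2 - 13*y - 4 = -3*y^2 - 29*y + 44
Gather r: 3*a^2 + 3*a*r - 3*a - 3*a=3*a^2 + 3*a*r - 6*a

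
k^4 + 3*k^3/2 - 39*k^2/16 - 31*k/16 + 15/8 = (k - 1)*(k - 3/4)*(k + 5/4)*(k + 2)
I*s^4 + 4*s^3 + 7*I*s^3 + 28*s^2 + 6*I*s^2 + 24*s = s*(s + 6)*(s - 4*I)*(I*s + I)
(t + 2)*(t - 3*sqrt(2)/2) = t^2 - 3*sqrt(2)*t/2 + 2*t - 3*sqrt(2)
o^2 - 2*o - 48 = (o - 8)*(o + 6)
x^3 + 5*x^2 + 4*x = x*(x + 1)*(x + 4)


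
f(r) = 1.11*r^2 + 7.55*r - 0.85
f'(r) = 2.22*r + 7.55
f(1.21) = 9.91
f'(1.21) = 10.24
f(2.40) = 23.66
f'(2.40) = 12.88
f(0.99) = 7.71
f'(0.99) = 9.75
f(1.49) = 12.86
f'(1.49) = 10.86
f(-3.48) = -13.68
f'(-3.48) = -0.18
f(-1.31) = -8.84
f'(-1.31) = 4.64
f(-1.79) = -10.81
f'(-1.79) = 3.58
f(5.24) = 69.19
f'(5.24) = 19.18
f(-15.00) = 135.65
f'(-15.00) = -25.75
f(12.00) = 249.59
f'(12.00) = 34.19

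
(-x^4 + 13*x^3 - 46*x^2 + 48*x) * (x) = -x^5 + 13*x^4 - 46*x^3 + 48*x^2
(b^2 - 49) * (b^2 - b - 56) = b^4 - b^3 - 105*b^2 + 49*b + 2744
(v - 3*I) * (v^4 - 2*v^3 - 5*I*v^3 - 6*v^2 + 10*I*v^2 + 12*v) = v^5 - 2*v^4 - 8*I*v^4 - 21*v^3 + 16*I*v^3 + 42*v^2 + 18*I*v^2 - 36*I*v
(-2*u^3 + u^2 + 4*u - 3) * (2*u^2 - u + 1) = -4*u^5 + 4*u^4 + 5*u^3 - 9*u^2 + 7*u - 3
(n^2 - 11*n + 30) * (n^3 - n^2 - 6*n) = n^5 - 12*n^4 + 35*n^3 + 36*n^2 - 180*n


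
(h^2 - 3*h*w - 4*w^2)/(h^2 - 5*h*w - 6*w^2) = (-h + 4*w)/(-h + 6*w)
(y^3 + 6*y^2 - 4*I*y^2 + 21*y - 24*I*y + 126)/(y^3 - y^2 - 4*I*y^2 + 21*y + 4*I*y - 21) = (y + 6)/(y - 1)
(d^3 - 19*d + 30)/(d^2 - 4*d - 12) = (-d^3 + 19*d - 30)/(-d^2 + 4*d + 12)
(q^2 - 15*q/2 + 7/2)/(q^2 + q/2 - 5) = (2*q^2 - 15*q + 7)/(2*q^2 + q - 10)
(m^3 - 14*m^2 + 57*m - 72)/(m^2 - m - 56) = (m^2 - 6*m + 9)/(m + 7)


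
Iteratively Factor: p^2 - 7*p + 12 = (p - 3)*(p - 4)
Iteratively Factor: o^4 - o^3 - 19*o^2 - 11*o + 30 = (o - 5)*(o^3 + 4*o^2 + o - 6) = (o - 5)*(o - 1)*(o^2 + 5*o + 6) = (o - 5)*(o - 1)*(o + 2)*(o + 3)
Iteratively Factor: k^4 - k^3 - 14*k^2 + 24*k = (k + 4)*(k^3 - 5*k^2 + 6*k) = k*(k + 4)*(k^2 - 5*k + 6) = k*(k - 2)*(k + 4)*(k - 3)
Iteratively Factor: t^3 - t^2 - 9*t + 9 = (t + 3)*(t^2 - 4*t + 3) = (t - 3)*(t + 3)*(t - 1)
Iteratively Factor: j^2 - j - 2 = (j - 2)*(j + 1)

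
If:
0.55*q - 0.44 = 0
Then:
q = 0.80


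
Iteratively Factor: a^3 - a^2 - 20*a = (a - 5)*(a^2 + 4*a) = (a - 5)*(a + 4)*(a)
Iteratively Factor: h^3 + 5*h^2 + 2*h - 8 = (h + 2)*(h^2 + 3*h - 4) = (h + 2)*(h + 4)*(h - 1)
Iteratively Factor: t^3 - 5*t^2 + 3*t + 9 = (t - 3)*(t^2 - 2*t - 3) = (t - 3)*(t + 1)*(t - 3)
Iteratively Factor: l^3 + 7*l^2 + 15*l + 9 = (l + 3)*(l^2 + 4*l + 3) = (l + 1)*(l + 3)*(l + 3)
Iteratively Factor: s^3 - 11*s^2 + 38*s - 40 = (s - 5)*(s^2 - 6*s + 8) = (s - 5)*(s - 4)*(s - 2)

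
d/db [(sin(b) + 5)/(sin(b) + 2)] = -3*cos(b)/(sin(b) + 2)^2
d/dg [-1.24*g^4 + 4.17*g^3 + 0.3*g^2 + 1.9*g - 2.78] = -4.96*g^3 + 12.51*g^2 + 0.6*g + 1.9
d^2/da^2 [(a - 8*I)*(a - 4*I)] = 2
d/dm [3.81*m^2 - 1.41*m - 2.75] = 7.62*m - 1.41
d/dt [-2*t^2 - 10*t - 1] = -4*t - 10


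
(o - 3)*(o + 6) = o^2 + 3*o - 18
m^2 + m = m*(m + 1)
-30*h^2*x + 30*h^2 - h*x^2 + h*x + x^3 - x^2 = (-6*h + x)*(5*h + x)*(x - 1)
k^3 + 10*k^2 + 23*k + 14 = (k + 1)*(k + 2)*(k + 7)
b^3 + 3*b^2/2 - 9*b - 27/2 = (b - 3)*(b + 3/2)*(b + 3)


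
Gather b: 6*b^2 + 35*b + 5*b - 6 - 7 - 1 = 6*b^2 + 40*b - 14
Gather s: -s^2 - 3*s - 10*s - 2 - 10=-s^2 - 13*s - 12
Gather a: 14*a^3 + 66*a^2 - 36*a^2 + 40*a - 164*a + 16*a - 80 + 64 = 14*a^3 + 30*a^2 - 108*a - 16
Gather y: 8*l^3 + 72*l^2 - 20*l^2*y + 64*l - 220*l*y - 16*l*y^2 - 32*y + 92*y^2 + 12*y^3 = 8*l^3 + 72*l^2 + 64*l + 12*y^3 + y^2*(92 - 16*l) + y*(-20*l^2 - 220*l - 32)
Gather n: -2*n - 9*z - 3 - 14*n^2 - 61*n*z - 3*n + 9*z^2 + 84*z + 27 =-14*n^2 + n*(-61*z - 5) + 9*z^2 + 75*z + 24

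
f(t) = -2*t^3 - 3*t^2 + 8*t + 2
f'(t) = -6*t^2 - 6*t + 8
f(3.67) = -107.91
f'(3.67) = -94.83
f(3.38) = -82.46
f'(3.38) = -80.83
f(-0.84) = -5.65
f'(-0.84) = 8.81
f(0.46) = 4.85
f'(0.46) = 3.97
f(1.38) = 2.07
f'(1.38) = -11.71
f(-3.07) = 7.03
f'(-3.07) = -30.13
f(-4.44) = 82.40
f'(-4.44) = -83.64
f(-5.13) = 152.02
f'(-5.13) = -119.12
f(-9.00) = 1145.00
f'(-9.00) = -424.00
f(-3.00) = 5.00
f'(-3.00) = -28.00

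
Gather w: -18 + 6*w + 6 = 6*w - 12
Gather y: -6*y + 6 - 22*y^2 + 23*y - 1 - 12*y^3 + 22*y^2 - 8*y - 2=-12*y^3 + 9*y + 3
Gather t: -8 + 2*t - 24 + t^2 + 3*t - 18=t^2 + 5*t - 50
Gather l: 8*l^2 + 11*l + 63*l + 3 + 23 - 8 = 8*l^2 + 74*l + 18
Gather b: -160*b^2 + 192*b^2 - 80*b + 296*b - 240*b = 32*b^2 - 24*b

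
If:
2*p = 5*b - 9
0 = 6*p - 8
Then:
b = 7/3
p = 4/3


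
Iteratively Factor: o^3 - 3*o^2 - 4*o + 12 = (o - 2)*(o^2 - o - 6) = (o - 2)*(o + 2)*(o - 3)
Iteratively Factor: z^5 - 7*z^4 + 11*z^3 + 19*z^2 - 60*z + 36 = (z - 2)*(z^4 - 5*z^3 + z^2 + 21*z - 18) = (z - 3)*(z - 2)*(z^3 - 2*z^2 - 5*z + 6) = (z - 3)^2*(z - 2)*(z^2 + z - 2) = (z - 3)^2*(z - 2)*(z - 1)*(z + 2)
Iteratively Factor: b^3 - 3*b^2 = (b - 3)*(b^2) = b*(b - 3)*(b)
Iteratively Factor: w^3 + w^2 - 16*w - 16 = (w + 1)*(w^2 - 16) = (w + 1)*(w + 4)*(w - 4)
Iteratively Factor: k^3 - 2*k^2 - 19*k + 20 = (k - 1)*(k^2 - k - 20) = (k - 5)*(k - 1)*(k + 4)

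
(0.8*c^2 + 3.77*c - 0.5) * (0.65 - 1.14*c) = -0.912*c^3 - 3.7778*c^2 + 3.0205*c - 0.325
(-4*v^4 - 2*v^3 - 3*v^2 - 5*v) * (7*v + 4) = -28*v^5 - 30*v^4 - 29*v^3 - 47*v^2 - 20*v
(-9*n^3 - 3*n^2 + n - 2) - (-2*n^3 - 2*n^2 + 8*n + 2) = -7*n^3 - n^2 - 7*n - 4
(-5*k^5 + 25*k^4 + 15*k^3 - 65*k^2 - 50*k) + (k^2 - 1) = -5*k^5 + 25*k^4 + 15*k^3 - 64*k^2 - 50*k - 1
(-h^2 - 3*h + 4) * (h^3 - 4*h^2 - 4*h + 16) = -h^5 + h^4 + 20*h^3 - 20*h^2 - 64*h + 64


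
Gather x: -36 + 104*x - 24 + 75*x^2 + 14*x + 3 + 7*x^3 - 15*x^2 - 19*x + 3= 7*x^3 + 60*x^2 + 99*x - 54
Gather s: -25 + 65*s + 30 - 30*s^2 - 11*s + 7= -30*s^2 + 54*s + 12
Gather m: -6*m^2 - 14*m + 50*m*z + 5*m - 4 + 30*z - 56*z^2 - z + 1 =-6*m^2 + m*(50*z - 9) - 56*z^2 + 29*z - 3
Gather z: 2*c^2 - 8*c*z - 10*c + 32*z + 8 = 2*c^2 - 10*c + z*(32 - 8*c) + 8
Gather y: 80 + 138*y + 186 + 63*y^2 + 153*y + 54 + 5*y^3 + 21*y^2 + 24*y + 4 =5*y^3 + 84*y^2 + 315*y + 324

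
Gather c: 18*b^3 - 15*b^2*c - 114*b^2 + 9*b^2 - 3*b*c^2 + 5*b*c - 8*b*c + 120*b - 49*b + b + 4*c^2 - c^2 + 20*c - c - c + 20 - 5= 18*b^3 - 105*b^2 + 72*b + c^2*(3 - 3*b) + c*(-15*b^2 - 3*b + 18) + 15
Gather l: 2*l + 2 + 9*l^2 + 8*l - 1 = 9*l^2 + 10*l + 1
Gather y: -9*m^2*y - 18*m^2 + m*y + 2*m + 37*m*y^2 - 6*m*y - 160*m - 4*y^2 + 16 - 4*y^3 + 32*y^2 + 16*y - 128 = -18*m^2 - 158*m - 4*y^3 + y^2*(37*m + 28) + y*(-9*m^2 - 5*m + 16) - 112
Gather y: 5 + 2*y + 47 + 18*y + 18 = 20*y + 70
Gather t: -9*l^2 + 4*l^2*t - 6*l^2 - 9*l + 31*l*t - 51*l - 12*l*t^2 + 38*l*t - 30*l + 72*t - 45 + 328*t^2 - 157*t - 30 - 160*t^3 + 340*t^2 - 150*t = -15*l^2 - 90*l - 160*t^3 + t^2*(668 - 12*l) + t*(4*l^2 + 69*l - 235) - 75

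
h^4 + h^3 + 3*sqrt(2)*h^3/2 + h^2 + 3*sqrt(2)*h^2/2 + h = h*(h + 1)*(h + sqrt(2)/2)*(h + sqrt(2))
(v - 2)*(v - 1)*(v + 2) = v^3 - v^2 - 4*v + 4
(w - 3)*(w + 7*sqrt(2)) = w^2 - 3*w + 7*sqrt(2)*w - 21*sqrt(2)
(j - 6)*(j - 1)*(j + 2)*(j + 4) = j^4 - j^3 - 28*j^2 - 20*j + 48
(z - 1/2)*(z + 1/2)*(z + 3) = z^3 + 3*z^2 - z/4 - 3/4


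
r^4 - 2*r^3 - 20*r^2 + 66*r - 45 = (r - 3)^2*(r - 1)*(r + 5)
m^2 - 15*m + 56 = (m - 8)*(m - 7)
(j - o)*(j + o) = j^2 - o^2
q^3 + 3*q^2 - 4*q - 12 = (q - 2)*(q + 2)*(q + 3)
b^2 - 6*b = b*(b - 6)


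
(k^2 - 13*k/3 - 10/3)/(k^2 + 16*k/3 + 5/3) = (3*k^2 - 13*k - 10)/(3*k^2 + 16*k + 5)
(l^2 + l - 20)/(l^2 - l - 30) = (l - 4)/(l - 6)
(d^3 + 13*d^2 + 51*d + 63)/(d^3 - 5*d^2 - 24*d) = (d^2 + 10*d + 21)/(d*(d - 8))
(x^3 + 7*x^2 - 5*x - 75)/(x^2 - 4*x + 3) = (x^2 + 10*x + 25)/(x - 1)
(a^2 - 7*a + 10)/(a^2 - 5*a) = (a - 2)/a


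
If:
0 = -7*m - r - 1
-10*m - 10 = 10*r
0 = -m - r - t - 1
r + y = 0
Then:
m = 0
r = -1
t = 0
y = 1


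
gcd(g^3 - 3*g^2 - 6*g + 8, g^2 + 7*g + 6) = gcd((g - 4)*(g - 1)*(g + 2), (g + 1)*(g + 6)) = 1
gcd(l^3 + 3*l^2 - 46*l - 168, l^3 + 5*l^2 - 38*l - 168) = l + 4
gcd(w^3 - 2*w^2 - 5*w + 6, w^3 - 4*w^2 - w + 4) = w - 1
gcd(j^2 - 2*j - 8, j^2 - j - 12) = j - 4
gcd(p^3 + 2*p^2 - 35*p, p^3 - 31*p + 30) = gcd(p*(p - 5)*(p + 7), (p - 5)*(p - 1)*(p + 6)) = p - 5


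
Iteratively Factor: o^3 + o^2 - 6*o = (o)*(o^2 + o - 6) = o*(o - 2)*(o + 3)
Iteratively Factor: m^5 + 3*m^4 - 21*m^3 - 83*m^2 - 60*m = (m)*(m^4 + 3*m^3 - 21*m^2 - 83*m - 60) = m*(m + 3)*(m^3 - 21*m - 20) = m*(m + 1)*(m + 3)*(m^2 - m - 20) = m*(m - 5)*(m + 1)*(m + 3)*(m + 4)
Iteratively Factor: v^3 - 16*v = (v)*(v^2 - 16) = v*(v + 4)*(v - 4)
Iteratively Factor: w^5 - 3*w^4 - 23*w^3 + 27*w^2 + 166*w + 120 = (w + 1)*(w^4 - 4*w^3 - 19*w^2 + 46*w + 120) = (w - 5)*(w + 1)*(w^3 + w^2 - 14*w - 24) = (w - 5)*(w - 4)*(w + 1)*(w^2 + 5*w + 6) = (w - 5)*(w - 4)*(w + 1)*(w + 2)*(w + 3)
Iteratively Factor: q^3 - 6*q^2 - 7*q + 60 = (q - 4)*(q^2 - 2*q - 15) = (q - 5)*(q - 4)*(q + 3)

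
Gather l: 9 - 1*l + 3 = 12 - l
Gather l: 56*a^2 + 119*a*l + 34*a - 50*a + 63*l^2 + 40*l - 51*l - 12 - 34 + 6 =56*a^2 - 16*a + 63*l^2 + l*(119*a - 11) - 40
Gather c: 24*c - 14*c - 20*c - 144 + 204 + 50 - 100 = 10 - 10*c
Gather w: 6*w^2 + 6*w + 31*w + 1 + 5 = 6*w^2 + 37*w + 6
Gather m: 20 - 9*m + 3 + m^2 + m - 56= m^2 - 8*m - 33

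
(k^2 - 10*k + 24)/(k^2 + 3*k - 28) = (k - 6)/(k + 7)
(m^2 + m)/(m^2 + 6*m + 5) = m/(m + 5)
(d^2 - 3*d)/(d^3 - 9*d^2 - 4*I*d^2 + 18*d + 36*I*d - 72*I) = d/(d^2 + d*(-6 - 4*I) + 24*I)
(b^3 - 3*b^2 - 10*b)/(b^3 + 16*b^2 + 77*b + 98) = b*(b - 5)/(b^2 + 14*b + 49)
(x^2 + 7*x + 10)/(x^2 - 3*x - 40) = (x + 2)/(x - 8)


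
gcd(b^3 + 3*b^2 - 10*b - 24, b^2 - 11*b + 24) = b - 3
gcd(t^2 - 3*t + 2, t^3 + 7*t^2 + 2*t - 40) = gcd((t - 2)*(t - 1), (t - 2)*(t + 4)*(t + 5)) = t - 2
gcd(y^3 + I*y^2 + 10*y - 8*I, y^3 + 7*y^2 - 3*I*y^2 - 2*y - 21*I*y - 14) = y^2 - 3*I*y - 2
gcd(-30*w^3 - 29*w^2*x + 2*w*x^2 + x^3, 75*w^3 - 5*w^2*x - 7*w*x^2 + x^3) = -5*w + x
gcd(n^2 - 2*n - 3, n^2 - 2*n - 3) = n^2 - 2*n - 3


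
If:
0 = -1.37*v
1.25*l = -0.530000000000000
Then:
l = -0.42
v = 0.00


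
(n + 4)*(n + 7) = n^2 + 11*n + 28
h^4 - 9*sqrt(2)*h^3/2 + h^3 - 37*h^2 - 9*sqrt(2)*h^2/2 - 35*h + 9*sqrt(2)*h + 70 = (h - 1)*(h + 2)*(h - 7*sqrt(2))*(h + 5*sqrt(2)/2)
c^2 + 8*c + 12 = (c + 2)*(c + 6)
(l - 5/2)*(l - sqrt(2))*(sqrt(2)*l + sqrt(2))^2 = 2*l^4 - 2*sqrt(2)*l^3 - l^3 - 8*l^2 + sqrt(2)*l^2 - 5*l + 8*sqrt(2)*l + 5*sqrt(2)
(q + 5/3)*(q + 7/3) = q^2 + 4*q + 35/9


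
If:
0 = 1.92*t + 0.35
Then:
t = -0.18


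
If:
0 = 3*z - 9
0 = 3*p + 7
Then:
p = -7/3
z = 3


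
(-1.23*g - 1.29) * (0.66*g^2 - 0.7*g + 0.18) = -0.8118*g^3 + 0.00959999999999994*g^2 + 0.6816*g - 0.2322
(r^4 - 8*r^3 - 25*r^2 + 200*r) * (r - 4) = r^5 - 12*r^4 + 7*r^3 + 300*r^2 - 800*r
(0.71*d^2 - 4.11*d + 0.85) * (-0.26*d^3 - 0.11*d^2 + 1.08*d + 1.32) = -0.1846*d^5 + 0.9905*d^4 + 0.9979*d^3 - 3.5951*d^2 - 4.5072*d + 1.122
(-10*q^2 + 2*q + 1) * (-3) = 30*q^2 - 6*q - 3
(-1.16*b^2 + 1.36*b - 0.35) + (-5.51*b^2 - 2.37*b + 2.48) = -6.67*b^2 - 1.01*b + 2.13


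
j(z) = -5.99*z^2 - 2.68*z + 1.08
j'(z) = -11.98*z - 2.68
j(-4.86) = -127.38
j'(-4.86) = 55.54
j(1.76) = -22.19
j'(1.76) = -23.76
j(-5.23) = -148.75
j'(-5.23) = 59.98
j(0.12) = 0.67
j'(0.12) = -4.12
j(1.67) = -20.10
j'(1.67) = -22.69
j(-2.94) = -42.82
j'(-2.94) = 32.54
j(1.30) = -12.53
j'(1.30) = -18.25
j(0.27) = -0.08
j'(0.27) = -5.91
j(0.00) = 1.08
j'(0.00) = -2.68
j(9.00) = -508.23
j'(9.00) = -110.50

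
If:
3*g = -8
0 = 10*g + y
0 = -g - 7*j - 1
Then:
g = -8/3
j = 5/21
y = 80/3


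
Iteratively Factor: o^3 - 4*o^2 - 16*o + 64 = (o - 4)*(o^2 - 16) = (o - 4)^2*(o + 4)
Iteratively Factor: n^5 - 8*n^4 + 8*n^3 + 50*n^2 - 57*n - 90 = (n + 2)*(n^4 - 10*n^3 + 28*n^2 - 6*n - 45) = (n - 3)*(n + 2)*(n^3 - 7*n^2 + 7*n + 15) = (n - 3)*(n + 1)*(n + 2)*(n^2 - 8*n + 15) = (n - 3)^2*(n + 1)*(n + 2)*(n - 5)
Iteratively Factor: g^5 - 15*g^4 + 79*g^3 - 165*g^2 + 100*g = (g - 1)*(g^4 - 14*g^3 + 65*g^2 - 100*g) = (g - 4)*(g - 1)*(g^3 - 10*g^2 + 25*g) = (g - 5)*(g - 4)*(g - 1)*(g^2 - 5*g) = g*(g - 5)*(g - 4)*(g - 1)*(g - 5)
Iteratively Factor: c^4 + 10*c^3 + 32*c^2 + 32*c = (c + 2)*(c^3 + 8*c^2 + 16*c) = (c + 2)*(c + 4)*(c^2 + 4*c) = c*(c + 2)*(c + 4)*(c + 4)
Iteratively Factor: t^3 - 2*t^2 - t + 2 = (t + 1)*(t^2 - 3*t + 2) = (t - 1)*(t + 1)*(t - 2)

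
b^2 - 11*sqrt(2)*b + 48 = (b - 8*sqrt(2))*(b - 3*sqrt(2))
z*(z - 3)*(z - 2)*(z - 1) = z^4 - 6*z^3 + 11*z^2 - 6*z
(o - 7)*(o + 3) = o^2 - 4*o - 21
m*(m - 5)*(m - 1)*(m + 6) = m^4 - 31*m^2 + 30*m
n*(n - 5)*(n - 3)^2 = n^4 - 11*n^3 + 39*n^2 - 45*n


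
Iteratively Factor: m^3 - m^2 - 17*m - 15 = (m + 3)*(m^2 - 4*m - 5) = (m - 5)*(m + 3)*(m + 1)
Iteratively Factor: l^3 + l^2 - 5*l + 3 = (l + 3)*(l^2 - 2*l + 1) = (l - 1)*(l + 3)*(l - 1)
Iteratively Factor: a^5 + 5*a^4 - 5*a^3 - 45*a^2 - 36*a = (a + 4)*(a^4 + a^3 - 9*a^2 - 9*a) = (a + 3)*(a + 4)*(a^3 - 2*a^2 - 3*a) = (a - 3)*(a + 3)*(a + 4)*(a^2 + a) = (a - 3)*(a + 1)*(a + 3)*(a + 4)*(a)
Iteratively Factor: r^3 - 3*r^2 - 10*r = (r - 5)*(r^2 + 2*r) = (r - 5)*(r + 2)*(r)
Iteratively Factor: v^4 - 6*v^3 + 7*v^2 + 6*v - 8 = (v - 4)*(v^3 - 2*v^2 - v + 2) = (v - 4)*(v - 1)*(v^2 - v - 2) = (v - 4)*(v - 2)*(v - 1)*(v + 1)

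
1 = 1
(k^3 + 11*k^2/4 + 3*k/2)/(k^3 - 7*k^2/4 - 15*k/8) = 2*(k + 2)/(2*k - 5)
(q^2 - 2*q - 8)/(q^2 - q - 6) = (q - 4)/(q - 3)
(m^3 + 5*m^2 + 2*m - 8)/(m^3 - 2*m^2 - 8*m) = (m^2 + 3*m - 4)/(m*(m - 4))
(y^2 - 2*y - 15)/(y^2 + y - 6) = (y - 5)/(y - 2)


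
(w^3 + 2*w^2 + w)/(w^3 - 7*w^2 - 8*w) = (w + 1)/(w - 8)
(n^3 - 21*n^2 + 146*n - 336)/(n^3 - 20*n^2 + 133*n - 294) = (n - 8)/(n - 7)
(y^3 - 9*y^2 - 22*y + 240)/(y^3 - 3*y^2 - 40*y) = (y - 6)/y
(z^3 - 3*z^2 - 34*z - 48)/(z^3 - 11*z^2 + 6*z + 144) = (z + 2)/(z - 6)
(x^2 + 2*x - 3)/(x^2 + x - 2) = (x + 3)/(x + 2)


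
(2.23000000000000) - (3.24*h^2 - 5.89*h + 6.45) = -3.24*h^2 + 5.89*h - 4.22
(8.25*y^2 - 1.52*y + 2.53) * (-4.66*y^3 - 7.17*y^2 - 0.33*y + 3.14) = -38.445*y^5 - 52.0693*y^4 - 3.6139*y^3 + 8.2665*y^2 - 5.6077*y + 7.9442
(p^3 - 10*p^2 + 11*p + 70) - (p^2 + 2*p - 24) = p^3 - 11*p^2 + 9*p + 94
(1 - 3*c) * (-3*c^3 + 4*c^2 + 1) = 9*c^4 - 15*c^3 + 4*c^2 - 3*c + 1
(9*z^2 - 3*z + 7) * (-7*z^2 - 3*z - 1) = -63*z^4 - 6*z^3 - 49*z^2 - 18*z - 7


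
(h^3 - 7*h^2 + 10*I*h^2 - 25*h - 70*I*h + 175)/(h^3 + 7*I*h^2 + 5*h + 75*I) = (h - 7)/(h - 3*I)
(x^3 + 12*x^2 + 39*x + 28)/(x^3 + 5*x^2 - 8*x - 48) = (x^2 + 8*x + 7)/(x^2 + x - 12)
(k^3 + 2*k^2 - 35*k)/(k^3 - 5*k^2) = (k + 7)/k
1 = 1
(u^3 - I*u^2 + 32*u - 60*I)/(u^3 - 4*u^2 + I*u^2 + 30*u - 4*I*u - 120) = (u - 2*I)/(u - 4)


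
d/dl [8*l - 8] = 8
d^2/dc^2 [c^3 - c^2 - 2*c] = 6*c - 2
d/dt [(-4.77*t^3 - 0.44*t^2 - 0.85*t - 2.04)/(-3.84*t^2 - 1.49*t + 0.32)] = (18.3168*t^4 + 14.2146*t^3 - 7.1876*t^2 - 15.9488*t - 3.3116)/(14.7456*t^4 + 11.4432*t^3 - 0.2375*t^2 - 0.9536*t + 0.1024)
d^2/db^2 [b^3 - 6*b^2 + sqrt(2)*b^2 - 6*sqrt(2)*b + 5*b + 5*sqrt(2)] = 6*b - 12 + 2*sqrt(2)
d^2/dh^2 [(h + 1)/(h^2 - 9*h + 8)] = 2*((8 - 3*h)*(h^2 - 9*h + 8) + (h + 1)*(2*h - 9)^2)/(h^2 - 9*h + 8)^3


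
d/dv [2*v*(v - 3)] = 4*v - 6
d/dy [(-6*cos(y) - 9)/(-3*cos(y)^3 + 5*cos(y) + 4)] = 12*(-sin(y) + 12*sin(2*y) + 27*sin(3*y) + 6*sin(4*y))/(11*cos(y) - 3*cos(3*y) + 16)^2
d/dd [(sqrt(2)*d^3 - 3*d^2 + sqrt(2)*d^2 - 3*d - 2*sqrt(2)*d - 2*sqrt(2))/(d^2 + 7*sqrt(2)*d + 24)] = (sqrt(2)*d^4 + 28*d^3 + 17*d^2 + 53*sqrt(2)*d^2 - 144*d + 52*sqrt(2)*d - 48*sqrt(2) - 44)/(d^4 + 14*sqrt(2)*d^3 + 146*d^2 + 336*sqrt(2)*d + 576)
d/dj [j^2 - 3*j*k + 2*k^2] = 2*j - 3*k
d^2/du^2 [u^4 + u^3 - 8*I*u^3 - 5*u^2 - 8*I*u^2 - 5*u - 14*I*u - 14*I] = 12*u^2 + u*(6 - 48*I) - 10 - 16*I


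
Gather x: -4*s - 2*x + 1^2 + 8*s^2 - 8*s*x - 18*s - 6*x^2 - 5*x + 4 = 8*s^2 - 22*s - 6*x^2 + x*(-8*s - 7) + 5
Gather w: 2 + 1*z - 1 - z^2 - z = 1 - z^2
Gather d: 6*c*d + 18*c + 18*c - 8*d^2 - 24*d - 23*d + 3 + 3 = 36*c - 8*d^2 + d*(6*c - 47) + 6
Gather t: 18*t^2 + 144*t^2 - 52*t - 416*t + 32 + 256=162*t^2 - 468*t + 288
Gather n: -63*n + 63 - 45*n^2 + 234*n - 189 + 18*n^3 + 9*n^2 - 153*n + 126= 18*n^3 - 36*n^2 + 18*n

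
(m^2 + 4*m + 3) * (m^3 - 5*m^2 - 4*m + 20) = m^5 - m^4 - 21*m^3 - 11*m^2 + 68*m + 60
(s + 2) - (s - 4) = 6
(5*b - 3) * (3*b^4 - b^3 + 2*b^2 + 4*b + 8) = 15*b^5 - 14*b^4 + 13*b^3 + 14*b^2 + 28*b - 24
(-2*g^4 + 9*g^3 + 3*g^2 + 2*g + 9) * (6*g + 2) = -12*g^5 + 50*g^4 + 36*g^3 + 18*g^2 + 58*g + 18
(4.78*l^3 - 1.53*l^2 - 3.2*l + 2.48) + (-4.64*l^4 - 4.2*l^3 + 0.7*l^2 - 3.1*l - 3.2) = -4.64*l^4 + 0.58*l^3 - 0.83*l^2 - 6.3*l - 0.72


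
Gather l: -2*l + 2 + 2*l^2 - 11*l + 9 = 2*l^2 - 13*l + 11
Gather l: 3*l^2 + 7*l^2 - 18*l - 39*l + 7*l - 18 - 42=10*l^2 - 50*l - 60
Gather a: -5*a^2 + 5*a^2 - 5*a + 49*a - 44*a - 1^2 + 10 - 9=0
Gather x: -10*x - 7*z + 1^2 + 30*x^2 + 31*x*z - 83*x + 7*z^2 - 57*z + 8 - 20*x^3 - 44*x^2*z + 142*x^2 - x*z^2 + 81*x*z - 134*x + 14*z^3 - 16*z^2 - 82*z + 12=-20*x^3 + x^2*(172 - 44*z) + x*(-z^2 + 112*z - 227) + 14*z^3 - 9*z^2 - 146*z + 21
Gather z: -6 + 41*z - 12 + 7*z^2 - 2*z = 7*z^2 + 39*z - 18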